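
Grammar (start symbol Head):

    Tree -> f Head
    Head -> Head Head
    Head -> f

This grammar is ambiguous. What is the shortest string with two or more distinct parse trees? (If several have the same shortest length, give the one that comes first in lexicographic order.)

f f f

length 1: no string has ≥2 trees
length 2: no string has ≥2 trees
length 3: f f f has 2 parse trees

Two derivations of f f f:
  Head ⇒ Head Head ⇒ Head Head Head ⇒ f Head Head ⇒ f f Head ⇒ f f f
  Head ⇒ Head Head ⇒ f Head ⇒ f Head Head ⇒ f f Head ⇒ f f f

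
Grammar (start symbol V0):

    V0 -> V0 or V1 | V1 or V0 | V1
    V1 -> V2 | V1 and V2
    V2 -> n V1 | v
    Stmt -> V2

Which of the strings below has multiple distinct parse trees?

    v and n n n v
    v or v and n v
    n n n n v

v and n n n v: 1 tree
v or v and n v: 2 trees
n n n n v: 1 tree

v or v and n v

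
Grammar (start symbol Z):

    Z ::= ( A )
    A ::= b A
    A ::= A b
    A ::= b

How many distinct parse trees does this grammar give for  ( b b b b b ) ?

Parse trees for ( b b b b b ) (showing first 6 of 16):
  [Z ( [A b [A b [A b [A b [A b]]]]] )]
  [Z ( [A b [A b [A b [A [A b] b]]]] )]
  [Z ( [A b [A b [A [A b [A b]] b]]] )]
  [Z ( [A b [A b [A [A [A b] b] b]]] )]
  [Z ( [A b [A [A b [A b [A b]]] b]] )]
  [Z ( [A b [A [A b [A [A b] b]] b]] )]

16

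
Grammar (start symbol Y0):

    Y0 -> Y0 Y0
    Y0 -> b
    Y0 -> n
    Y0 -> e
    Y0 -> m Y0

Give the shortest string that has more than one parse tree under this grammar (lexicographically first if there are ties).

b b b

length 1: no string has ≥2 trees
length 2: no string has ≥2 trees
length 3: b b b has 2 parse trees

Two derivations of b b b:
  Y0 ⇒ Y0 Y0 ⇒ Y0 Y0 Y0 ⇒ b Y0 Y0 ⇒ b b Y0 ⇒ b b b
  Y0 ⇒ Y0 Y0 ⇒ b Y0 ⇒ b Y0 Y0 ⇒ b b Y0 ⇒ b b b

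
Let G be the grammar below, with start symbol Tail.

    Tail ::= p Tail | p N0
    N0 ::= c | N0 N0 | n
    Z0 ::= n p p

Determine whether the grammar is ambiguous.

Witness: p c c c

Derivation 1: Tail ⇒ p N0 ⇒ p N0 N0 ⇒ p c N0 ⇒ p c N0 N0 ⇒ p c c N0 ⇒ p c c c
Derivation 2: Tail ⇒ p N0 ⇒ p N0 N0 ⇒ p N0 N0 N0 ⇒ p c N0 N0 ⇒ p c c N0 ⇒ p c c c

Two distinct leftmost derivations for the same string.

Ambiguous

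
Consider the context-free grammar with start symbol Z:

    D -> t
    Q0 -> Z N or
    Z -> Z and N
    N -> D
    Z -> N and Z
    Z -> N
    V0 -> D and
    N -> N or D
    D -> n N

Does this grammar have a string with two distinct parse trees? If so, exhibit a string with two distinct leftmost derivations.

Witness: t and t

Derivation 1: Z ⇒ Z and N ⇒ N and N ⇒ D and N ⇒ t and N ⇒ t and D ⇒ t and t
Derivation 2: Z ⇒ N and Z ⇒ D and Z ⇒ t and Z ⇒ t and N ⇒ t and D ⇒ t and t

Two distinct leftmost derivations for the same string.

Ambiguous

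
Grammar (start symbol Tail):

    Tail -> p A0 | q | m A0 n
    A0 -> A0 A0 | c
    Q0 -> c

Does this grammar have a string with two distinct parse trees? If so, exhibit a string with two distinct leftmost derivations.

Witness: p c c c

Derivation 1: Tail ⇒ p A0 ⇒ p A0 A0 ⇒ p A0 A0 A0 ⇒ p c A0 A0 ⇒ p c c A0 ⇒ p c c c
Derivation 2: Tail ⇒ p A0 ⇒ p A0 A0 ⇒ p c A0 ⇒ p c A0 A0 ⇒ p c c A0 ⇒ p c c c

Two distinct leftmost derivations for the same string.

Ambiguous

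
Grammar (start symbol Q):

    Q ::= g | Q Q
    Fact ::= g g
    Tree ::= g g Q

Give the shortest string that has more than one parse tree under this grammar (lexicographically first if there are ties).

length 1: no string has ≥2 trees
length 2: no string has ≥2 trees
length 3: g g g has 2 parse trees

Two derivations of g g g:
  Q ⇒ Q Q ⇒ g Q ⇒ g Q Q ⇒ g g Q ⇒ g g g
  Q ⇒ Q Q ⇒ Q Q Q ⇒ g Q Q ⇒ g g Q ⇒ g g g

g g g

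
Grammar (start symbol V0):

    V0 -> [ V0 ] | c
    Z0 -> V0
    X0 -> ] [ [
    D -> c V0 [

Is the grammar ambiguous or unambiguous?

Only V0 is reachable from V0; ignoring the rest: Each string is a nest of matched brackets around a single atom. An opening bracket forces the recursive rule; an atom forces the base rule.

Unambiguous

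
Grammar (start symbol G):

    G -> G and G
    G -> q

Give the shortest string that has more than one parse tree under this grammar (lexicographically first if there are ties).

q and q and q

length 1: no string has ≥2 trees
length 3: no string has ≥2 trees
length 5: q and q and q has 2 parse trees

Two derivations of q and q and q:
  G ⇒ G and G ⇒ G and G and G ⇒ q and G and G ⇒ q and q and G ⇒ q and q and q
  G ⇒ G and G ⇒ q and G ⇒ q and G and G ⇒ q and q and G ⇒ q and q and q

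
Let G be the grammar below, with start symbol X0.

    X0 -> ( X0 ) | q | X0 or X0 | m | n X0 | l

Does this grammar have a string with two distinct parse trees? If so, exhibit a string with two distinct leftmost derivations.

Ambiguous

Witness: n l or l

Derivation 1: X0 ⇒ X0 or X0 ⇒ n X0 or X0 ⇒ n l or X0 ⇒ n l or l
Derivation 2: X0 ⇒ n X0 ⇒ n X0 or X0 ⇒ n l or X0 ⇒ n l or l

Two distinct leftmost derivations for the same string.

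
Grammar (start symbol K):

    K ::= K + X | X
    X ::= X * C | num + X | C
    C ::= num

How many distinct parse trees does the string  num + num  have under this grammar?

Parse trees for num + num:
  [K [K [X [C num]]] + [X [C num]]]
  [K [X num + [X [C num]]]]

2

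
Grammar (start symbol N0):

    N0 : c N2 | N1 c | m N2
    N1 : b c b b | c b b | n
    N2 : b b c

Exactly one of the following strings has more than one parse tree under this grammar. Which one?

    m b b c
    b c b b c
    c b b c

m b b c: 1 tree
b c b b c: 1 tree
c b b c: 2 trees

c b b c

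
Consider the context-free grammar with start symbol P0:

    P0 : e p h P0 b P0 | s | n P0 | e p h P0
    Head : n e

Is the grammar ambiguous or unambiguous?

Ambiguous

Witness: e p h e p h s b s

Derivation 1: P0 ⇒ e p h P0 b P0 ⇒ e p h e p h P0 b P0 ⇒ e p h e p h s b P0 ⇒ e p h e p h s b s
Derivation 2: P0 ⇒ e p h P0 ⇒ e p h e p h P0 b P0 ⇒ e p h e p h s b P0 ⇒ e p h e p h s b s

Two distinct leftmost derivations for the same string.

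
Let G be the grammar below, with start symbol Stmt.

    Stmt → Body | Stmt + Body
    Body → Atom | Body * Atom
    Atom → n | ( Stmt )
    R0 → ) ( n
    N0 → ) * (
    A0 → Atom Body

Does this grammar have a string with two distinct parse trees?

Unambiguous

Only Stmt, Body, Atom are reachable from Stmt; ignoring the rest: Stmt → Stmt + Body | Body  ;  Body → Body * Atom | Atom  — a left-associative chain with Atom at the bottom. Each string factors uniquely by precedence.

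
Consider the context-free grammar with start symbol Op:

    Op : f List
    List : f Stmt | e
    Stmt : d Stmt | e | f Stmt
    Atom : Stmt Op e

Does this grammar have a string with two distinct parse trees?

(Atom is unreachable from Op, so its rules don't affect L(Op).) Restricted to the reachable nonterminals, every rule has the form A → t or A → t B, and no two rules for the same A share a first terminal. The grammar encodes a DFA — one run per string.

Unambiguous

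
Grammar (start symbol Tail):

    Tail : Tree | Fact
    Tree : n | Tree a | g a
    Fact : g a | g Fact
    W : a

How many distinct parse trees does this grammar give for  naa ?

1

Parse trees for naa:
  [Tail [Tree [Tree [Tree n] a] a]]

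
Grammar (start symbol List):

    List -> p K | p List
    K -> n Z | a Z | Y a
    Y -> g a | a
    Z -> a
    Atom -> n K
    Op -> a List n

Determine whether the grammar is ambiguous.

Witness: p a a

Derivation 1: List ⇒ p K ⇒ p a Z ⇒ p a a
Derivation 2: List ⇒ p K ⇒ p Y a ⇒ p a a

Two distinct leftmost derivations for the same string.

Ambiguous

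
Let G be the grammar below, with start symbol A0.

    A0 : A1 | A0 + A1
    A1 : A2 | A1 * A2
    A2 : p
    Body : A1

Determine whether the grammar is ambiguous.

(Body is unreachable from A0, so its rules don't affect L(A0).) The grammar is stratified — A0 handles '+' (left-recursive), A1 handles '*', A2 atoms. Each operator has a fixed associativity and precedence level, so every string has one parse.

Unambiguous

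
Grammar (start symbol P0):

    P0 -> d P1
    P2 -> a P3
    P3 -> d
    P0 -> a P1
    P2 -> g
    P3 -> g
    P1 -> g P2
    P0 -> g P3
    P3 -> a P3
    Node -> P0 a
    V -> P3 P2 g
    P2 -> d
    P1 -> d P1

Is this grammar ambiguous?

(V, Node are unreachable from P0, so their rules don't affect L(P0).) Each reachable nonterminal has at most one production per leading terminal, and all productions are right-linear; the derivation is determined token-by-token.

Unambiguous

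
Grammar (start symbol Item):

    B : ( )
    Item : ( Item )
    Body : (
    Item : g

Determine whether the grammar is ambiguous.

(Body, B are unreachable from Item, so their rules don't affect L(Item).) L(Item) is { openⁿ atom closeⁿ : n ≥ 0 }. The bracket depth fixes n, and the derivation is forced at every step.

Unambiguous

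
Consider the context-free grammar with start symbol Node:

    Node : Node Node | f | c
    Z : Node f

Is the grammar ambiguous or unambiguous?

Witness: c c c

Derivation 1: Node ⇒ Node Node ⇒ Node Node Node ⇒ c Node Node ⇒ c c Node ⇒ c c c
Derivation 2: Node ⇒ Node Node ⇒ c Node ⇒ c Node Node ⇒ c c Node ⇒ c c c

Two distinct leftmost derivations for the same string.

Ambiguous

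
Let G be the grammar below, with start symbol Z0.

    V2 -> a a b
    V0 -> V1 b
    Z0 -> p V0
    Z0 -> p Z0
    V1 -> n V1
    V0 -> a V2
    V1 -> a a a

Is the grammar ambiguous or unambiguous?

Ambiguous

Witness: p a a a b

Derivation 1: Z0 ⇒ p V0 ⇒ p V1 b ⇒ p a a a b
Derivation 2: Z0 ⇒ p V0 ⇒ p a V2 ⇒ p a a a b

Two distinct leftmost derivations for the same string.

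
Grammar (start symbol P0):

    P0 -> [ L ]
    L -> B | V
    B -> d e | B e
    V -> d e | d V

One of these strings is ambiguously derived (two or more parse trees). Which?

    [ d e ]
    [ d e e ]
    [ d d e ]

[ d e ]

[ d e ]: 2 trees
[ d e e ]: 1 tree
[ d d e ]: 1 tree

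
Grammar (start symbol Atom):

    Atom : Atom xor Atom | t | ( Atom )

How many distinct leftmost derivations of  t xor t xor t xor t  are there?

5

Parse trees for t xor t xor t xor t:
  [Atom [Atom t] xor [Atom [Atom t] xor [Atom [Atom t] xor [Atom t]]]]
  [Atom [Atom t] xor [Atom [Atom [Atom t] xor [Atom t]] xor [Atom t]]]
  [Atom [Atom [Atom t] xor [Atom t]] xor [Atom [Atom t] xor [Atom t]]]
  [Atom [Atom [Atom t] xor [Atom [Atom t] xor [Atom t]]] xor [Atom t]]
  [Atom [Atom [Atom [Atom t] xor [Atom t]] xor [Atom t]] xor [Atom t]]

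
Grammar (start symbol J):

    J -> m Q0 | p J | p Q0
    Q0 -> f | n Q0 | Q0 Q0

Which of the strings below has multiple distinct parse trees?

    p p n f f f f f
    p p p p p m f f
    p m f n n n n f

p p n f f f f f

p p n f f f f f: 42 trees
p p p p p m f f: 1 tree
p m f n n n n f: 1 tree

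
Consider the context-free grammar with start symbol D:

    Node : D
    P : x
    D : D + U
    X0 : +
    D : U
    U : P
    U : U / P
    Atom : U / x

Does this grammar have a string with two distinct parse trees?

Only D, U, P are reachable from D; ignoring the rest: The grammar is stratified — D handles '+' (left-recursive), U handles '/', P atoms. Each operator has a fixed associativity and precedence level, so every string has one parse.

Unambiguous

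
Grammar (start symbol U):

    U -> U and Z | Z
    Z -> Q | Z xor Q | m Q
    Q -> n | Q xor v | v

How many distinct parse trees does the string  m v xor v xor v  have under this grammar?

Parse trees for m v xor v xor v:
  [U [Z [Z m [Q v]] xor [Q [Q v] xor v]]]
  [U [Z [Z [Z m [Q v]] xor [Q v]] xor [Q v]]]
  [U [Z [Z m [Q [Q v] xor v]] xor [Q v]]]
  [U [Z m [Q [Q [Q v] xor v] xor v]]]

4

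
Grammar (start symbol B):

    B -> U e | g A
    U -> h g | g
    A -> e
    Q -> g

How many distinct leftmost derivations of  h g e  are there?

1

Parse trees for h g e:
  [B [U h g] e]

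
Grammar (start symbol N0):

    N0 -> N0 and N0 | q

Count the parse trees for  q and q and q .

2

Parse trees for q and q and q:
  [N0 [N0 q] and [N0 [N0 q] and [N0 q]]]
  [N0 [N0 [N0 q] and [N0 q]] and [N0 q]]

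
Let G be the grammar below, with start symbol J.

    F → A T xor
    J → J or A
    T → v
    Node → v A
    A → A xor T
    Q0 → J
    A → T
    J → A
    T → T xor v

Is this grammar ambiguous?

Witness: v xor v

Derivation 1: J ⇒ A ⇒ A xor T ⇒ T xor T ⇒ v xor T ⇒ v xor v
Derivation 2: J ⇒ A ⇒ T ⇒ T xor v ⇒ v xor v

Two distinct leftmost derivations for the same string.

Ambiguous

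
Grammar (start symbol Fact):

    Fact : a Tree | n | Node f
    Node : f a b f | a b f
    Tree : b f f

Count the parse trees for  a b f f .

Parse trees for a b f f:
  [Fact a [Tree b f f]]
  [Fact [Node a b f] f]

2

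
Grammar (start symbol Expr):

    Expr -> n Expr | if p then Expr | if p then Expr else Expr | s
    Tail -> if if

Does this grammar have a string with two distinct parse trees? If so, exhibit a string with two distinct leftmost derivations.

Witness: if p then if p then s else s

Derivation 1: Expr ⇒ if p then Expr ⇒ if p then if p then Expr else Expr ⇒ if p then if p then s else Expr ⇒ if p then if p then s else s
Derivation 2: Expr ⇒ if p then Expr else Expr ⇒ if p then if p then Expr else Expr ⇒ if p then if p then s else Expr ⇒ if p then if p then s else s

Two distinct leftmost derivations for the same string.

Ambiguous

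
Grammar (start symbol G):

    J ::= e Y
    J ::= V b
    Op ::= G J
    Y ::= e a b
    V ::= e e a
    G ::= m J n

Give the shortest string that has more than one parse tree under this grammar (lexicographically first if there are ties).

length 6: m e e a b n has 2 parse trees

Two derivations of m e e a b n:
  G ⇒ m J n ⇒ m e Y n ⇒ m e e a b n
  G ⇒ m J n ⇒ m V b n ⇒ m e e a b n

m e e a b n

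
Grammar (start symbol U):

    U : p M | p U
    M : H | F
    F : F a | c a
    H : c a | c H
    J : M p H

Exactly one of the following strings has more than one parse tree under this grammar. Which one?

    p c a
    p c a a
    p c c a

p c a: 2 trees
p c a a: 1 tree
p c c a: 1 tree

p c a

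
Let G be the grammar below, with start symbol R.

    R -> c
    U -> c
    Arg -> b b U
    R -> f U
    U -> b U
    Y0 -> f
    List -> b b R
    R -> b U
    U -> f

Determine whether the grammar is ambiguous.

Unambiguous

Only R, U are reachable from R; ignoring the rest: Restricted to the reachable nonterminals, every rule has the form A → t or A → t B, and no two rules for the same A share a first terminal. The grammar encodes a DFA — one run per string.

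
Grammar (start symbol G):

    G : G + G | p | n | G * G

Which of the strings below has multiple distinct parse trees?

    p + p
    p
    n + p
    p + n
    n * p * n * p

n * p * n * p

p + p: 1 tree
p: 1 tree
n + p: 1 tree
p + n: 1 tree
n * p * n * p: 5 trees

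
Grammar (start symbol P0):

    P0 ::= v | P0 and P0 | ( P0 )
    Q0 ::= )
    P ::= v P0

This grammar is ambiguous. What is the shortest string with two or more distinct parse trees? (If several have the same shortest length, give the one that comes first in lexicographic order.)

length 1: no string has ≥2 trees
length 3: no string has ≥2 trees
length 5: v and v and v has 2 parse trees

Two derivations of v and v and v:
  P0 ⇒ P0 and P0 ⇒ v and P0 ⇒ v and P0 and P0 ⇒ v and v and P0 ⇒ v and v and v
  P0 ⇒ P0 and P0 ⇒ P0 and P0 and P0 ⇒ v and P0 and P0 ⇒ v and v and P0 ⇒ v and v and v

v and v and v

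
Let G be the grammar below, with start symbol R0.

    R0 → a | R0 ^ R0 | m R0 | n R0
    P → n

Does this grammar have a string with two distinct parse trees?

Witness: m a ^ a

Derivation 1: R0 ⇒ R0 ^ R0 ⇒ m R0 ^ R0 ⇒ m a ^ R0 ⇒ m a ^ a
Derivation 2: R0 ⇒ m R0 ⇒ m R0 ^ R0 ⇒ m a ^ R0 ⇒ m a ^ a

Two distinct leftmost derivations for the same string.

Ambiguous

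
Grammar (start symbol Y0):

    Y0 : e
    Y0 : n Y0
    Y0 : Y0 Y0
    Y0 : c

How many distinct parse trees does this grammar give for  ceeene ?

14

Parse trees for ceeene (showing first 6 of 14):
  [Y0 [Y0 c] [Y0 [Y0 e] [Y0 [Y0 e] [Y0 [Y0 e] [Y0 n [Y0 e]]]]]]
  [Y0 [Y0 c] [Y0 [Y0 e] [Y0 [Y0 [Y0 e] [Y0 e]] [Y0 n [Y0 e]]]]]
  [Y0 [Y0 c] [Y0 [Y0 [Y0 e] [Y0 e]] [Y0 [Y0 e] [Y0 n [Y0 e]]]]]
  [Y0 [Y0 c] [Y0 [Y0 [Y0 e] [Y0 [Y0 e] [Y0 e]]] [Y0 n [Y0 e]]]]
  [Y0 [Y0 c] [Y0 [Y0 [Y0 [Y0 e] [Y0 e]] [Y0 e]] [Y0 n [Y0 e]]]]
  [Y0 [Y0 [Y0 c] [Y0 e]] [Y0 [Y0 e] [Y0 [Y0 e] [Y0 n [Y0 e]]]]]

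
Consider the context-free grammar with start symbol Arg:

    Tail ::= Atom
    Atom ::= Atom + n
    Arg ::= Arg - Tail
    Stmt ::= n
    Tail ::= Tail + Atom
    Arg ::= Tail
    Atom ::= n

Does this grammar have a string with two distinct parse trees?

Witness: n + n

Derivation 1: Arg ⇒ Tail ⇒ Atom ⇒ Atom + n ⇒ n + n
Derivation 2: Arg ⇒ Tail ⇒ Tail + Atom ⇒ Atom + Atom ⇒ n + Atom ⇒ n + n

Two distinct leftmost derivations for the same string.

Ambiguous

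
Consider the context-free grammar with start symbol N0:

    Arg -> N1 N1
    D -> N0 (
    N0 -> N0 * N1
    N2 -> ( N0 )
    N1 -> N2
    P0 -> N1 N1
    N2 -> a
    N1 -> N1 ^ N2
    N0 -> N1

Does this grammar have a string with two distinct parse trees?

Only N0, N1, N2 are reachable from N0; ignoring the rest: N0 → N0 * N1 | N1  ;  N1 → N1 ^ N2 | N2  — a left-associative chain with N2 at the bottom. Each string factors uniquely by precedence.

Unambiguous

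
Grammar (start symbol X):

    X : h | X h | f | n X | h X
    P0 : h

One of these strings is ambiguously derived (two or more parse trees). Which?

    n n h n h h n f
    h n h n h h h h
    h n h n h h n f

n n h n h h n f: 1 tree
h n h n h h h h: 64 trees
h n h n h h n f: 1 tree

h n h n h h h h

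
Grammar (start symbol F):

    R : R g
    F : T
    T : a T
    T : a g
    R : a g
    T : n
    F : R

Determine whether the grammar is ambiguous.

Ambiguous

Witness: a g

Derivation 1: F ⇒ T ⇒ a g
Derivation 2: F ⇒ R ⇒ a g

Two distinct leftmost derivations for the same string.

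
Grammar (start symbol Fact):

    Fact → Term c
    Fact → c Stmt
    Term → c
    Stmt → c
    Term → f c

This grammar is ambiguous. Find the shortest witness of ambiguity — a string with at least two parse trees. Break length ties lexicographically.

c c

length 2: c c has 2 parse trees

Two derivations of c c:
  Fact ⇒ Term c ⇒ c c
  Fact ⇒ c Stmt ⇒ c c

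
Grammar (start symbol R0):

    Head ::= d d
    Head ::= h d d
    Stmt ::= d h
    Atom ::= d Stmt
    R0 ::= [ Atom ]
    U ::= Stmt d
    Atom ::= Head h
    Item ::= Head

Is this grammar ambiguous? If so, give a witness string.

Ambiguous

Witness: [ d d h ]

Derivation 1: R0 ⇒ [ Atom ] ⇒ [ d Stmt ] ⇒ [ d d h ]
Derivation 2: R0 ⇒ [ Atom ] ⇒ [ Head h ] ⇒ [ d d h ]

Two distinct leftmost derivations for the same string.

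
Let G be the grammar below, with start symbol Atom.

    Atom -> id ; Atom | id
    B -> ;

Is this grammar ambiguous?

Only Atom is reachable from Atom; ignoring the rest: The reachable grammar is A → atom sep A | atom. Each atom is followed by either the separator (recurse) or end-of-string (stop) — no choice point.

Unambiguous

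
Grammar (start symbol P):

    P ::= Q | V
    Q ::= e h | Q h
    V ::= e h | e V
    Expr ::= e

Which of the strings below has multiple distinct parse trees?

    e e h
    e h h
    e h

e e h: 1 tree
e h h: 1 tree
e h: 2 trees

e h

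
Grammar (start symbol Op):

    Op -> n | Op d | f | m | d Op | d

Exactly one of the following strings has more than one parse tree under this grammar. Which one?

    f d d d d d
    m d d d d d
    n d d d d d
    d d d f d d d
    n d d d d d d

d d d f d d d

f d d d d d: 1 tree
m d d d d d: 1 tree
n d d d d d: 1 tree
d d d f d d d: 20 trees
n d d d d d d: 1 tree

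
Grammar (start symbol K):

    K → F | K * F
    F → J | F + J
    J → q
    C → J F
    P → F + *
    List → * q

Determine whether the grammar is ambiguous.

Unambiguous

(C, P, List are unreachable from K, so their rules don't affect L(K).) K → K * F | F  ;  F → F + J | J  — a left-associative chain with J at the bottom. Each string factors uniquely by precedence.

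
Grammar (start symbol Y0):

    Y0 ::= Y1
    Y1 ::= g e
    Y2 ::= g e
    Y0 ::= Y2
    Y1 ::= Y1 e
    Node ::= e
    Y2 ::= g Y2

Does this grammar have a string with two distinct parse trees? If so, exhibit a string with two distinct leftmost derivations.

Ambiguous

Witness: g e

Derivation 1: Y0 ⇒ Y1 ⇒ g e
Derivation 2: Y0 ⇒ Y2 ⇒ g e

Two distinct leftmost derivations for the same string.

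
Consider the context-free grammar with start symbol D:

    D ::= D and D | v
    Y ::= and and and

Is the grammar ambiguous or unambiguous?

Ambiguous

Witness: v and v and v

Derivation 1: D ⇒ D and D ⇒ D and D and D ⇒ v and D and D ⇒ v and v and D ⇒ v and v and v
Derivation 2: D ⇒ D and D ⇒ v and D ⇒ v and D and D ⇒ v and v and D ⇒ v and v and v

Two distinct leftmost derivations for the same string.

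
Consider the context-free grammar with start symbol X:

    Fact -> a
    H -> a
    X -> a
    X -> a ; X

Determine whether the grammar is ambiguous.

Unambiguous

(Fact, H are unreachable from X, so their rules don't affect L(X).) The reachable grammar is A → atom sep A | atom. Each atom is followed by either the separator (recurse) or end-of-string (stop) — no choice point.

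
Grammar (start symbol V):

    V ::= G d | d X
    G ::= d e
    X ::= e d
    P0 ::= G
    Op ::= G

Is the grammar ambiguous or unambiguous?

Ambiguous

Witness: d e d

Derivation 1: V ⇒ G d ⇒ d e d
Derivation 2: V ⇒ d X ⇒ d e d

Two distinct leftmost derivations for the same string.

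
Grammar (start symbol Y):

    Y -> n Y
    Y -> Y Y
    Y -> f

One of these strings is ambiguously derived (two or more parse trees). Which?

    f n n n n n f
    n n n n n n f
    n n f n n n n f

f n n n n n f: 1 tree
n n n n n n f: 1 tree
n n f n n n n f: 3 trees

n n f n n n n f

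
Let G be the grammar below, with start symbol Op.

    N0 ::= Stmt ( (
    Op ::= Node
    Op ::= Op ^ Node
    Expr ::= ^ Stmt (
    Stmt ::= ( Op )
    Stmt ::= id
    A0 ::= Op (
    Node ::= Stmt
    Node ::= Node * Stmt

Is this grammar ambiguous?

Unambiguous

(Expr, N0, A0 are unreachable from Op, so their rules don't affect L(Op).) Op → Op ^ Node | Node  ;  Node → Node * Stmt | Stmt  — a left-associative chain with Stmt at the bottom. Each string factors uniquely by precedence.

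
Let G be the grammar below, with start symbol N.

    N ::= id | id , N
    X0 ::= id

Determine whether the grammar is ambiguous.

Unambiguous

Only N is reachable from N; ignoring the rest: The reachable grammar is A → atom sep A | atom. Each atom is followed by either the separator (recurse) or end-of-string (stop) — no choice point.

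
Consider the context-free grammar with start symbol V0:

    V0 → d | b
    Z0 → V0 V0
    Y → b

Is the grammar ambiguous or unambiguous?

Unambiguous

(Z0, Y are unreachable from V0, so their rules don't affect L(V0).) Restricted to the reachable nonterminals, every rule has the form A → t or A → t B, and no two rules for the same A share a first terminal. The grammar encodes a DFA — one run per string.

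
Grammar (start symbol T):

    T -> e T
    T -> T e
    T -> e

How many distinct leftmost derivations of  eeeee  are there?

Parse trees for eeeee (showing first 6 of 16):
  [T e [T e [T e [T e [T e]]]]]
  [T e [T e [T e [T [T e] e]]]]
  [T e [T e [T [T e [T e]] e]]]
  [T e [T e [T [T [T e] e] e]]]
  [T e [T [T e [T e [T e]]] e]]
  [T e [T [T e [T [T e] e]] e]]

16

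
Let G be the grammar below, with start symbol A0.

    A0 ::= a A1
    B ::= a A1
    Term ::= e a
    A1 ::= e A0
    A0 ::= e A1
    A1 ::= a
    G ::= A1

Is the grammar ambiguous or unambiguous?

Unambiguous

(G, Term, B are unreachable from A0, so their rules don't affect L(A0).) Each reachable nonterminal has at most one production per leading terminal, and all productions are right-linear; the derivation is determined token-by-token.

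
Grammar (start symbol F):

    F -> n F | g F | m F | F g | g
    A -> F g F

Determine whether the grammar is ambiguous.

Witness: g g

Derivation 1: F ⇒ g F ⇒ g g
Derivation 2: F ⇒ F g ⇒ g g

Two distinct leftmost derivations for the same string.

Ambiguous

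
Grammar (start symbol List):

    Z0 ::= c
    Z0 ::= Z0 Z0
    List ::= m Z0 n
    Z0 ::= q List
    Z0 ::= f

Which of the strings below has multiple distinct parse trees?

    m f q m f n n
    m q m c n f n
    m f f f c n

m f f f c n

m f q m f n n: 1 tree
m q m c n f n: 1 tree
m f f f c n: 5 trees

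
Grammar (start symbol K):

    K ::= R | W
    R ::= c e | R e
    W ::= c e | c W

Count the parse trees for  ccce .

1

Parse trees for ccce:
  [K [W c [W c [W c e]]]]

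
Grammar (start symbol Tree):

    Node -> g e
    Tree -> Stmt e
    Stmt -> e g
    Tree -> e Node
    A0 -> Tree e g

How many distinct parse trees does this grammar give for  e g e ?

Parse trees for e g e:
  [Tree [Stmt e g] e]
  [Tree e [Node g e]]

2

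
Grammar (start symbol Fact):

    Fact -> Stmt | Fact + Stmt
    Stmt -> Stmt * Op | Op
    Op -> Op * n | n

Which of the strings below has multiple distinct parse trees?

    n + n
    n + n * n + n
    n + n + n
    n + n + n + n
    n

n + n * n + n

n + n: 1 tree
n + n * n + n: 2 trees
n + n + n: 1 tree
n + n + n + n: 1 tree
n: 1 tree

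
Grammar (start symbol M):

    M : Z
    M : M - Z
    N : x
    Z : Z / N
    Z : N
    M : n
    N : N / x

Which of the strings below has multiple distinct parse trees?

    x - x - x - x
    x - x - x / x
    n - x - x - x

x - x - x / x

x - x - x - x: 1 tree
x - x - x / x: 2 trees
n - x - x - x: 1 tree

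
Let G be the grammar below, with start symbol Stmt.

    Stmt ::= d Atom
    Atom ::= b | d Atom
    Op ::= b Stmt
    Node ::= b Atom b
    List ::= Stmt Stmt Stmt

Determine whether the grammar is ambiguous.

Unambiguous

(Op, Node, List are unreachable from Stmt, so their rules don't affect L(Stmt).) Each reachable nonterminal has at most one production per leading terminal, and all productions are right-linear; the derivation is determined token-by-token.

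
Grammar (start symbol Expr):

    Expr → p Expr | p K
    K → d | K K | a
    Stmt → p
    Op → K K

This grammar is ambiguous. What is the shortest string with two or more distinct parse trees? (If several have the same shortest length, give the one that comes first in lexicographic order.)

p a a a

length 2: no string has ≥2 trees
length 3: no string has ≥2 trees
length 4: p a a a has 2 parse trees

Two derivations of p a a a:
  Expr ⇒ p K ⇒ p K K ⇒ p K K K ⇒ p a K K ⇒ p a a K ⇒ p a a a
  Expr ⇒ p K ⇒ p K K ⇒ p a K ⇒ p a K K ⇒ p a a K ⇒ p a a a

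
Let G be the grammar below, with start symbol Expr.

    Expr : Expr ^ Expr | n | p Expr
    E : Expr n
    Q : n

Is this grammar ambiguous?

Ambiguous

Witness: p n ^ n

Derivation 1: Expr ⇒ Expr ^ Expr ⇒ p Expr ^ Expr ⇒ p n ^ Expr ⇒ p n ^ n
Derivation 2: Expr ⇒ p Expr ⇒ p Expr ^ Expr ⇒ p n ^ Expr ⇒ p n ^ n

Two distinct leftmost derivations for the same string.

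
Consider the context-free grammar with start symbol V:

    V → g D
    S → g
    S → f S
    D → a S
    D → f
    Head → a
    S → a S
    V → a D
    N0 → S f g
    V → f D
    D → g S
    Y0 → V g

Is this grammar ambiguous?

Unambiguous

Only V, D, S are reachable from V; ignoring the rest: The reachable rules are right-linear with at most one rule per (nonterminal, next-terminal) pair. Each input token forces the next rule, so parsing is deterministic.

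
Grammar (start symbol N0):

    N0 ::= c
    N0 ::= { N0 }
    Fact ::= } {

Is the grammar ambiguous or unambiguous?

Only N0 is reachable from N0; ignoring the rest: Each string is a nest of matched brackets around a single atom. An opening bracket forces the recursive rule; an atom forces the base rule.

Unambiguous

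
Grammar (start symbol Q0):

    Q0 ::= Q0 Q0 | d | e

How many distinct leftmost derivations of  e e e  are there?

Parse trees for e e e:
  [Q0 [Q0 e] [Q0 [Q0 e] [Q0 e]]]
  [Q0 [Q0 [Q0 e] [Q0 e]] [Q0 e]]

2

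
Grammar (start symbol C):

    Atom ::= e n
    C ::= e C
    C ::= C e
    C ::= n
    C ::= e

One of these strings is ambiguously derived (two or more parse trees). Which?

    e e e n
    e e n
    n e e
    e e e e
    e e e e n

e e e e

e e e n: 1 tree
e e n: 1 tree
n e e: 1 tree
e e e e: 8 trees
e e e e n: 1 tree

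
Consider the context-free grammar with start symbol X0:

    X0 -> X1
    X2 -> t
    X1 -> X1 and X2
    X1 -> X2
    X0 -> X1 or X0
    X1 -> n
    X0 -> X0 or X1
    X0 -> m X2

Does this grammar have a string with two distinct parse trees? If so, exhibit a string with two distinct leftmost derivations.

Ambiguous

Witness: n or n

Derivation 1: X0 ⇒ X1 or X0 ⇒ n or X0 ⇒ n or X1 ⇒ n or n
Derivation 2: X0 ⇒ X0 or X1 ⇒ X1 or X1 ⇒ n or X1 ⇒ n or n

Two distinct leftmost derivations for the same string.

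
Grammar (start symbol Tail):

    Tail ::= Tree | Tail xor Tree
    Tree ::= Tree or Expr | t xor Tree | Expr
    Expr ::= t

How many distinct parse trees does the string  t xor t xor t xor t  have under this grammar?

8

Parse trees for t xor t xor t xor t:
  [Tail [Tree t xor [Tree t xor [Tree t xor [Tree [Expr t]]]]]]
  [Tail [Tail [Tree [Expr t]]] xor [Tree t xor [Tree t xor [Tree [Expr t]]]]]
  [Tail [Tail [Tree t xor [Tree [Expr t]]]] xor [Tree t xor [Tree [Expr t]]]]
  [Tail [Tail [Tail [Tree [Expr t]]] xor [Tree [Expr t]]] xor [Tree t xor [Tree [Expr t]]]]
  [Tail [Tail [Tree t xor [Tree t xor [Tree [Expr t]]]]] xor [Tree [Expr t]]]
  [Tail [Tail [Tail [Tree [Expr t]]] xor [Tree t xor [Tree [Expr t]]]] xor [Tree [Expr t]]]
  [Tail [Tail [Tail [Tree t xor [Tree [Expr t]]]] xor [Tree [Expr t]]] xor [Tree [Expr t]]]
  [Tail [Tail [Tail [Tail [Tree [Expr t]]] xor [Tree [Expr t]]] xor [Tree [Expr t]]] xor [Tree [Expr t]]]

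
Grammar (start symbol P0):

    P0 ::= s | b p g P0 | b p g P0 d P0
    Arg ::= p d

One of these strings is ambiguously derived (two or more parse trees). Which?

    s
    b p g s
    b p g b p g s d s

b p g b p g s d s

s: 1 tree
b p g s: 1 tree
b p g b p g s d s: 2 trees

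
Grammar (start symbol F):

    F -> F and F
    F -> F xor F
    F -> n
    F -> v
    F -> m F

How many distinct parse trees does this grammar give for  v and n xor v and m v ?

5

Parse trees for v and n xor v and m v:
  [F [F v] and [F [F [F n] xor [F v]] and [F m [F v]]]]
  [F [F v] and [F [F n] xor [F [F v] and [F m [F v]]]]]
  [F [F [F v] and [F [F n] xor [F v]]] and [F m [F v]]]
  [F [F [F [F v] and [F n]] xor [F v]] and [F m [F v]]]
  [F [F [F v] and [F n]] xor [F [F v] and [F m [F v]]]]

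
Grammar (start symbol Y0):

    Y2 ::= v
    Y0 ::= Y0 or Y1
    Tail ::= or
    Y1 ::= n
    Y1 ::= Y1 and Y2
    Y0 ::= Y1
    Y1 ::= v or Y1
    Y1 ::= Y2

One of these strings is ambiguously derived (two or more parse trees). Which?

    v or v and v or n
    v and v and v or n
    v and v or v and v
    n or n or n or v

v or v and v or n

v or v and v or n: 3 trees
v and v and v or n: 1 tree
v and v or v and v: 1 tree
n or n or n or v: 1 tree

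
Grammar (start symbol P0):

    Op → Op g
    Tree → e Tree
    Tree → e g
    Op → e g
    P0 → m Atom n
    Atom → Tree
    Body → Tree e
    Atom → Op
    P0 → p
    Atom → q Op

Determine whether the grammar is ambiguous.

Witness: m e g n

Derivation 1: P0 ⇒ m Atom n ⇒ m Tree n ⇒ m e g n
Derivation 2: P0 ⇒ m Atom n ⇒ m Op n ⇒ m e g n

Two distinct leftmost derivations for the same string.

Ambiguous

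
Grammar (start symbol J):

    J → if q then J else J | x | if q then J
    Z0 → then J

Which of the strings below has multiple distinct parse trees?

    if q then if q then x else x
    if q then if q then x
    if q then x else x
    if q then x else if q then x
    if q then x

if q then if q then x else x: 2 trees
if q then if q then x: 1 tree
if q then x else x: 1 tree
if q then x else if q then x: 1 tree
if q then x: 1 tree

if q then if q then x else x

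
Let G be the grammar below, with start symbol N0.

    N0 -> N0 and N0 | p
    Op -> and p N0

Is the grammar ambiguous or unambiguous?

Witness: p and p and p

Derivation 1: N0 ⇒ N0 and N0 ⇒ N0 and N0 and N0 ⇒ p and N0 and N0 ⇒ p and p and N0 ⇒ p and p and p
Derivation 2: N0 ⇒ N0 and N0 ⇒ p and N0 ⇒ p and N0 and N0 ⇒ p and p and N0 ⇒ p and p and p

Two distinct leftmost derivations for the same string.

Ambiguous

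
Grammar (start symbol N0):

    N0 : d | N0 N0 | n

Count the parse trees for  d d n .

2

Parse trees for d d n:
  [N0 [N0 d] [N0 [N0 d] [N0 n]]]
  [N0 [N0 [N0 d] [N0 d]] [N0 n]]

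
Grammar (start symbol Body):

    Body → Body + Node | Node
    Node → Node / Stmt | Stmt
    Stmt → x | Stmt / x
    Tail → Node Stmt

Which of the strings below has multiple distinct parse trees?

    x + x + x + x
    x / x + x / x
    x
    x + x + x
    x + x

x + x + x + x: 1 tree
x / x + x / x: 4 trees
x: 1 tree
x + x + x: 1 tree
x + x: 1 tree

x / x + x / x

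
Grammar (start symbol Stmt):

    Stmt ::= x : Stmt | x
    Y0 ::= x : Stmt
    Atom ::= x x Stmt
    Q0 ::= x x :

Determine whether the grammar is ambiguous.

(Y0, Atom, Q0 are unreachable from Stmt, so their rules don't affect L(Stmt).) Right-recursive list with a separator: after each atom, whether the separator follows determines the rule. One parse per string.

Unambiguous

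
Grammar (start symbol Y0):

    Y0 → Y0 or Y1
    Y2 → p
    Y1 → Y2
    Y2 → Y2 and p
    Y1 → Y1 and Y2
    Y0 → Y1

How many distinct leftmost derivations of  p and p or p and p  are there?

Parse trees for p and p or p and p:
  [Y0 [Y0 [Y1 [Y2 [Y2 p] and p]]] or [Y1 [Y2 [Y2 p] and p]]]
  [Y0 [Y0 [Y1 [Y2 [Y2 p] and p]]] or [Y1 [Y1 [Y2 p]] and [Y2 p]]]
  [Y0 [Y0 [Y1 [Y1 [Y2 p]] and [Y2 p]]] or [Y1 [Y2 [Y2 p] and p]]]
  [Y0 [Y0 [Y1 [Y1 [Y2 p]] and [Y2 p]]] or [Y1 [Y1 [Y2 p]] and [Y2 p]]]

4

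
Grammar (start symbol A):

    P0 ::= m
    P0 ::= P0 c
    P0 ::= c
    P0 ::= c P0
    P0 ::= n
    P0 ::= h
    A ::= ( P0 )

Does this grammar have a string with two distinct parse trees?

Ambiguous

Witness: ( c c )

Derivation 1: A ⇒ ( P0 ) ⇒ ( P0 c ) ⇒ ( c c )
Derivation 2: A ⇒ ( P0 ) ⇒ ( c P0 ) ⇒ ( c c )

Two distinct leftmost derivations for the same string.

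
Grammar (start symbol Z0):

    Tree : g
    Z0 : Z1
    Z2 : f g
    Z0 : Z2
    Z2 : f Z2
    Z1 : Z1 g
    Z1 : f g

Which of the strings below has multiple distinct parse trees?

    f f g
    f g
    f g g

f f g: 1 tree
f g: 2 trees
f g g: 1 tree

f g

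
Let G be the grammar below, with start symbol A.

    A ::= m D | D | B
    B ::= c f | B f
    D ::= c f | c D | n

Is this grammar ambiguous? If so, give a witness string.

Ambiguous

Witness: c f

Derivation 1: A ⇒ D ⇒ c f
Derivation 2: A ⇒ B ⇒ c f

Two distinct leftmost derivations for the same string.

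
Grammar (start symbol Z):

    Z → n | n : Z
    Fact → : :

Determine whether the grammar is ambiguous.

(Fact is unreachable from Z, so its rules don't affect L(Z).) Right-recursive list with a separator: after each atom, whether the separator follows determines the rule. One parse per string.

Unambiguous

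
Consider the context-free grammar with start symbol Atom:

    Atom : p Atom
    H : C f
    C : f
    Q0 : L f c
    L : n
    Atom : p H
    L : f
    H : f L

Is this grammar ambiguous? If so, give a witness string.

Ambiguous

Witness: p f f

Derivation 1: Atom ⇒ p H ⇒ p C f ⇒ p f f
Derivation 2: Atom ⇒ p H ⇒ p f L ⇒ p f f

Two distinct leftmost derivations for the same string.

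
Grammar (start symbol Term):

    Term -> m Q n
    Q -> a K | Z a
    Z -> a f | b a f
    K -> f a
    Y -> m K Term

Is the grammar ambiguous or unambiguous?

Witness: m a f a n

Derivation 1: Term ⇒ m Q n ⇒ m a K n ⇒ m a f a n
Derivation 2: Term ⇒ m Q n ⇒ m Z a n ⇒ m a f a n

Two distinct leftmost derivations for the same string.

Ambiguous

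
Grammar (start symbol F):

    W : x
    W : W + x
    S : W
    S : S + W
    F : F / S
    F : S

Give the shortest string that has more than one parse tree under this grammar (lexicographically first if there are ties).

length 1: no string has ≥2 trees
length 3: x + x has 2 parse trees

Two derivations of x + x:
  F ⇒ S ⇒ W ⇒ W + x ⇒ x + x
  F ⇒ S ⇒ S + W ⇒ W + W ⇒ x + W ⇒ x + x

x + x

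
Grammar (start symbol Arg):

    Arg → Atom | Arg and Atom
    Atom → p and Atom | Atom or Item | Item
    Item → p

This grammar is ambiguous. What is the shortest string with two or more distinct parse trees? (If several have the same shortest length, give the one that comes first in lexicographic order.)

p and p

length 1: no string has ≥2 trees
length 3: p and p has 2 parse trees

Two derivations of p and p:
  Arg ⇒ Atom ⇒ p and Atom ⇒ p and Item ⇒ p and p
  Arg ⇒ Arg and Atom ⇒ Atom and Atom ⇒ Item and Atom ⇒ p and Atom ⇒ p and Item ⇒ p and p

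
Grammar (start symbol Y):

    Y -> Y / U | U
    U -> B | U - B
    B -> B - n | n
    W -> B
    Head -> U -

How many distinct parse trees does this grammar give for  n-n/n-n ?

4

Parse trees for n-n/n-n:
  [Y [Y [U [B [B n] - n]]] / [U [B [B n] - n]]]
  [Y [Y [U [B [B n] - n]]] / [U [U [B n]] - [B n]]]
  [Y [Y [U [U [B n]] - [B n]]] / [U [B [B n] - n]]]
  [Y [Y [U [U [B n]] - [B n]]] / [U [U [B n]] - [B n]]]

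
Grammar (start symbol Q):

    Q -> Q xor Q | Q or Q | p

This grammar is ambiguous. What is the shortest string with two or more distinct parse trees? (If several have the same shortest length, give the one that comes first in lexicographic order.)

length 1: no string has ≥2 trees
length 3: no string has ≥2 trees
length 5: p or p or p has 2 parse trees

Two derivations of p or p or p:
  Q ⇒ Q or Q ⇒ Q or Q or Q ⇒ p or Q or Q ⇒ p or p or Q ⇒ p or p or p
  Q ⇒ Q or Q ⇒ p or Q ⇒ p or Q or Q ⇒ p or p or Q ⇒ p or p or p

p or p or p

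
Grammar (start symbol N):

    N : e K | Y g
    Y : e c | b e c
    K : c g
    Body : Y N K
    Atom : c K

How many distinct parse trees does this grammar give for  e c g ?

2

Parse trees for e c g:
  [N e [K c g]]
  [N [Y e c] g]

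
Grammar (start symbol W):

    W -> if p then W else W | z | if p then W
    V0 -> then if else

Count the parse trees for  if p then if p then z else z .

Parse trees for if p then if p then z else z:
  [W if p then [W if p then [W z]] else [W z]]
  [W if p then [W if p then [W z] else [W z]]]

2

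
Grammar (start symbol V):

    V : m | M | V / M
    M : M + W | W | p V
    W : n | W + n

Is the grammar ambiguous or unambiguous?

Witness: n + n

Derivation 1: V ⇒ M ⇒ M + W ⇒ W + W ⇒ n + W ⇒ n + n
Derivation 2: V ⇒ M ⇒ W ⇒ W + n ⇒ n + n

Two distinct leftmost derivations for the same string.

Ambiguous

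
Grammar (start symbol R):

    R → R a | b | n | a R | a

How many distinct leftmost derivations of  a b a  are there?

2

Parse trees for a b a:
  [R [R a [R b]] a]
  [R a [R [R b] a]]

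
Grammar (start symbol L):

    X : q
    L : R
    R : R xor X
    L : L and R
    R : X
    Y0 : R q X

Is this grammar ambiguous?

Unambiguous

Only L, R, X are reachable from L; ignoring the rest: This is a standard precedence ladder (L over R over X), with each level left-recursive on its own operator ('and' at L, 'xor' at R). That structure is LR(1), hence unambiguous.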